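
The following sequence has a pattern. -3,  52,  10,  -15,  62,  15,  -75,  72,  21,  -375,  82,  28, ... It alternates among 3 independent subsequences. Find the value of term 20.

112

Read the sequence 3 terms at a time; column i is its own pattern.
Stream A: -3, -15, -75, -375 — geometric, ×5 each step.
Stream B: 52, 62, 72, 82 — linear: a_n = 42 + 10·n.
Stream C: 10, 15, 21, 28 — triangular numbers n(n+1)/2 for n = 4, 5, ….
The 20th slot belongs to stream B; its 7th term is 112.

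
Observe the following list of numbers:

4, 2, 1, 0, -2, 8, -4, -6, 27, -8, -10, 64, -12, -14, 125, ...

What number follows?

-16

Positions follow the repeating pattern AAB; grouping by letter gives 2 tracks.
Stream A: 4, 2, 0, -2, -4, -6, -8, -10, -12, -14 (arithmetic with common difference −2).
Stream B: 1, 8, 27, 64, 125 (the cubes 1³, 2³, 3³, …).
Position 16 → stream A, term 11 = -16.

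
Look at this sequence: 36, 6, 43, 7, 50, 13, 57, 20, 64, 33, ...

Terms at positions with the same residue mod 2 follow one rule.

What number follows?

71

Positions 1, 3, 5, … form one subsequence and positions 2, 4, 6, … form another.
Track A: 36, 43, 50, 57, 64 (linear: a_n = 29 + 7·n).
Track B: 6, 7, 13, 20, 33 (Fibonacci-style (each term is the sum of the two before it)).
Position 11 → track A, term 6 = 71.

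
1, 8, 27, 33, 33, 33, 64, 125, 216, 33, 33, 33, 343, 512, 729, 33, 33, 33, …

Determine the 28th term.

33

The slot pattern repeats as AAABBB (period 6), so there are 2 interleaved tracks.
Subsequence A = 1, 8, 27, 64, 125, 216, 343, 512, 729: consecutive cubes n³ from n = 1.
Subsequence B = 33, 33, 33, 33, 33, 33, 33, 33, 33: always 33.
Position 28 falls in subsequence B as its term 13, giving 33.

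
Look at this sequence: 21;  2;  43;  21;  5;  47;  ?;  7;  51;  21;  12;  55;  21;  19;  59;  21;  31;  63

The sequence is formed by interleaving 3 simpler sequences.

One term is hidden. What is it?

21

Read the sequence 3 terms at a time; column i is its own pattern.
Subsequence A = 21, 21, ?, 21, 21, 21: constant 21.
Subsequence B = 2, 5, 7, 12, 19, 31: Fibonacci-style (each term is the sum of the two before it).
Subsequence C = 43, 47, 51, 55, 59, 63: arithmetic, step +4.
The gap is subsequence A's term 3; the rule gives 21.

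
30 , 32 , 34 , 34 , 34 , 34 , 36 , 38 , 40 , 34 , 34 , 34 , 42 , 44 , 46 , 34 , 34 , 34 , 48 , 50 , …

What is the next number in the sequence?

52

Reading positions in blocks of 6 reveals the pattern AAABBB — 2 tracks woven together.
Track A: 30, 32, 34, 36, 38, 40, 42, 44, 46, 48, 50 (linear: a_n = 28 + 2·n).
Track B: 34, 34, 34, 34, 34, 34, 34, 34, 34 (the constant sequence 34).
Position 21 → track A, term 12 = 52.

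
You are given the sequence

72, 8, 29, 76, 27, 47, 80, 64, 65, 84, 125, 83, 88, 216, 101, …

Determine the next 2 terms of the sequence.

Read the sequence 3 terms at a time; column i is its own pattern.
Track A: 72, 76, 80, 84, 88. Adding 4 each time.
Track B: 8, 27, 64, 125, 216. Consecutive cubes n³ from n = 2.
Track C: 29, 47, 65, 83, 101. Arithmetic, step +18.
Position 16 falls in track A as its term 6, giving 92.
Position 17 falls in track B as its term 6, giving 343.

92, 343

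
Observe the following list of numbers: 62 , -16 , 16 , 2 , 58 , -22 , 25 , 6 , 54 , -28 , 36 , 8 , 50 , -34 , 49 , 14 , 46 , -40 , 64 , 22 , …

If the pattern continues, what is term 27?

Taking every 4th term gives 4 separate tracks.
Stream A is 62, 58, 54, 50, 46, which is arithmetic with common difference −4.
Stream B is -16, -22, -28, -34, -40, which is arithmetic with common difference −6.
Stream C is 16, 25, 36, 49, 64, which is the squares 4², 5², 6², ….
Stream D is 2, 6, 8, 14, 22, which is a Fibonacci-like recurrence a_n = a_{n-1} + a_{n-2}.
Term 27 comes from stream C (its 7th entry): 100.

100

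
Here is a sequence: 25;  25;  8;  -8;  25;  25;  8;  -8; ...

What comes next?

The slot pattern repeats as AABB (period 4), so there are 2 interleaved tracks.
Subsequence A = 25, 25, 25, 25: constant 25.
Subsequence B = 8, -8, 8, -8: the oscillation 8·(−1)^(n+1).
The 9th slot belongs to subsequence A; its 5th term is 25.

25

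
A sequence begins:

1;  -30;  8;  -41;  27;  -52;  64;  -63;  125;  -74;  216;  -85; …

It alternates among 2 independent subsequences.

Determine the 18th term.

-118

Taking every 2nd term gives 2 separate tracks.
Track A: 1, 8, 27, 64, 125, 216 (consecutive cubes n³ from n = 1).
Track B: -30, -41, -52, -63, -74, -85 (linear: a_n = -19 − 11·n).
Position 18 → track B, term 9 = -118.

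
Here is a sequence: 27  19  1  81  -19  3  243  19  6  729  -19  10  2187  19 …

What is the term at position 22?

59049

Split by position mod 3: positions 1, 4, 7, … form one track, and each other residue class forms its own.
Track A: 27, 81, 243, 729, 2187 — powers 3^3, 3^4, 3^5, ….
Track B: 19, -19, 19, -19, 19 — the oscillation 19·(−1)^(n+1).
Track C: 1, 3, 6, 10 — triangular numbers starting at T_1.
Term 22 comes from track A (its 8th entry): 59049.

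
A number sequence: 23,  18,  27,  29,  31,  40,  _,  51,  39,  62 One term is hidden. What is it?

Taking every 2nd term gives 2 separate tracks.
Stream A: 23, 27, 31, ?, 39 — adding 4 each time.
Stream B: 18, 29, 40, 51, 62 — arithmetic, step +11.
Stream A's pattern makes the blank 35.

35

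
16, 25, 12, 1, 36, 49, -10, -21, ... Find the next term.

64

Reading positions in blocks of 4 reveals the pattern AABB — 2 tracks woven together.
Subsequence A: 16, 25, 36, 49. The squares 4², 5², 6², ….
Subsequence B: 12, 1, -10, -21. Subtracting 11 each time.
Term 9 comes from subsequence A (its 5th entry): 64.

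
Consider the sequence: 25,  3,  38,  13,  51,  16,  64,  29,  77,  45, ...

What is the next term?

Taking every 2nd term gives 2 separate tracks.
Subsequence A = 25, 38, 51, 64, 77: linear: a_n = 12 + 13·n.
Subsequence B = 3, 13, 16, 29, 45: Fibonacci-style (each term is the sum of the two before it).
The 11th slot belongs to subsequence A; its 6th term is 90.

90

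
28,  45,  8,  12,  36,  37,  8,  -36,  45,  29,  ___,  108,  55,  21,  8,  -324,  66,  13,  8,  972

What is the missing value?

8

The terms cycle through 4 interleaved subsequences.
Stream A is 28, 36, 45, 55, 66, which is triangular numbers n(n+1)/2 for n = 7, 8, ….
Stream B is 45, 37, 29, 21, 13, which is arithmetic, step −8.
Stream C is 8, 8, ?, 8, 8, which is constant 8.
Stream D is 12, -36, 108, -324, 972, which is a geometric progression (common ratio -3).
So the missing entry in stream C is 8.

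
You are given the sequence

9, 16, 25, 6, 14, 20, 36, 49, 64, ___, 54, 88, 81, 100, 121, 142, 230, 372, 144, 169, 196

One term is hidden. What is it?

Reading positions in blocks of 6 reveals the pattern AAABBB — 2 tracks woven together.
Track A: 9, 16, 25, 36, 49, 64, 81, 100, 121, 144, 169, 196 — the squares 3², 4², 5², ….
Track B: 6, 14, 20, ?, 54, 88, 142, 230, 372 — each term equals the sum of the previous two.
The gap is track B's term 4; the rule gives 34.

34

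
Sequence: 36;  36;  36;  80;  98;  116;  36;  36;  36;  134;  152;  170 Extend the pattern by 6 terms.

The slot pattern repeats as AAABBB (period 6), so there are 2 interleaved tracks.
Track A: 36, 36, 36, 36, 36, 36 — constant 36.
Track B: 80, 98, 116, 134, 152, 170 — arithmetic, step +18.
Position 13 falls in track A as its term 7, giving 36.
The 14th slot belongs to track A; its 8th term is 36.
Position 15 → track A, term 9 = 36.
Term 16 comes from track B (its 7th entry): 188.
Term 17 comes from track B (its 8th entry): 206.
The 18th slot belongs to track B; its 9th term is 224.

36, 36, 36, 188, 206, 224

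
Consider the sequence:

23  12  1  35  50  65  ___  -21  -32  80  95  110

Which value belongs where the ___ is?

The slot pattern repeats as AAABBB (period 6), so there are 2 interleaved tracks.
Track A: 23, 12, 1, ?, -21, -32 (arithmetic, step −11).
Track B: 35, 50, 65, 80, 95, 110 (arithmetic, step +15).
Track A's pattern makes the blank -10.

-10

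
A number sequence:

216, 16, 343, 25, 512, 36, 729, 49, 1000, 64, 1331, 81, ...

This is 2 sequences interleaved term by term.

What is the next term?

1728

Positions 1, 3, 5, … form one subsequence and positions 2, 4, 6, … form another.
Track A: 216, 343, 512, 729, 1000, 1331 (consecutive cubes n³ from n = 6).
Track B: 16, 25, 36, 49, 64, 81 (the squares 4², 5², 6², …).
The 13th slot belongs to track A; its 7th term is 1728.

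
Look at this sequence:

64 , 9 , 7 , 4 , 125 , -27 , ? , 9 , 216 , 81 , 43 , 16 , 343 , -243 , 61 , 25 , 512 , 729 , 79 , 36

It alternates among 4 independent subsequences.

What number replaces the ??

25

Split by position mod 4: positions 1, 5, 9, … form one track, and each other residue class forms its own.
Stream A = 64, 125, 216, 343, 512: consecutive cubes n³ from n = 4.
Stream B = 9, -27, 81, -243, 729: multiplying by -3 each time.
Stream C = 7, ?, 43, 61, 79: adding 18 each time.
Stream D = 4, 9, 16, 25, 36: perfect squares starting at 2².
Stream C's pattern makes the blank 25.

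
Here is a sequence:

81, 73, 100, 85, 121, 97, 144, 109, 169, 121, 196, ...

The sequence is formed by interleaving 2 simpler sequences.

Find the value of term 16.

157

Taking every 2nd term gives 2 separate tracks.
Subsequence A is 81, 100, 121, 144, 169, 196, which is consecutive squares n² from n = 9.
Subsequence B is 73, 85, 97, 109, 121, which is adding 12 each time.
Position 16 → subsequence B, term 8 = 157.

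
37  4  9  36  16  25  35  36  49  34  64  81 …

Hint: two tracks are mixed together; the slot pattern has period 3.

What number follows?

Positions follow the repeating pattern ABB; grouping by letter gives 2 tracks.
Stream A: 37, 36, 35, 34 (arithmetic with common difference −1).
Stream B: 4, 9, 16, 25, 36, 49, 64, 81 (perfect squares starting at 2²).
Position 13 falls in stream A as its term 5, giving 33.

33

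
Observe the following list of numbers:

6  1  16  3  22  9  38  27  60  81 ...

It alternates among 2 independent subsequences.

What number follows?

98

The terms cycle through 2 interleaved subsequences.
Subsequence A: 6, 16, 22, 38, 60 — Fibonacci-style (each term is the sum of the two before it).
Subsequence B: 1, 3, 9, 27, 81 — a geometric progression (common ratio 3).
The 11th slot belongs to subsequence A; its 6th term is 98.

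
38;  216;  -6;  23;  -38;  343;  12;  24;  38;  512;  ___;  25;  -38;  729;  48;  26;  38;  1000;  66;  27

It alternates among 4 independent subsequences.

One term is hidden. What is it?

Split by position mod 4: positions 1, 5, 9, … form one track, and each other residue class forms its own.
Stream A: 38, -38, 38, -38, 38. The oscillation 38·(−1)^(n+1).
Stream B: 216, 343, 512, 729, 1000. Perfect cubes starting at 6³.
Stream C: -6, 12, ?, 48, 66. Adding 18 each time.
Stream D: 23, 24, 25, 26, 27. Linear: a_n = 22 + n.
The gap is stream C's term 3; the rule gives 30.

30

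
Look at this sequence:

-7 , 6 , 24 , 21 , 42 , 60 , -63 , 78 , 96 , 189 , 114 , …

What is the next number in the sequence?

Positions follow the repeating pattern ABB; grouping by letter gives 2 tracks.
Subsequence A: -7, 21, -63, 189. A geometric progression (common ratio -3).
Subsequence B: 6, 24, 42, 60, 78, 96, 114. Adding 18 each time.
The 12th slot belongs to subsequence B; its 8th term is 132.

132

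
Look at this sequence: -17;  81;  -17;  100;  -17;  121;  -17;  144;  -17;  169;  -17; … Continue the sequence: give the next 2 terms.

196, -17

Odd-indexed and even-indexed terms follow separate rules.
Stream A: -17, -17, -17, -17, -17, -17. The constant sequence -17.
Stream B: 81, 100, 121, 144, 169. Perfect squares starting at 9².
Position 12 → stream B, term 6 = 196.
The 13th slot belongs to stream A; its 7th term is -17.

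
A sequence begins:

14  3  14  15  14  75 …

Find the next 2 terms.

Odd-indexed and even-indexed terms follow separate rules.
Track A: 14, 14, 14. Always 14.
Track B: 3, 15, 75. Multiplying by 5 each time.
Position 7 → track A, term 4 = 14.
Position 8 falls in track B as its term 4, giving 375.

14, 375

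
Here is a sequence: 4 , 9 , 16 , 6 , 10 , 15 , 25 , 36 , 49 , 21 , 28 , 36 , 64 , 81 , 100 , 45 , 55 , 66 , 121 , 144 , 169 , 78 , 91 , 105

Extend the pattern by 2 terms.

Positions follow the repeating pattern AAABBB; grouping by letter gives 2 tracks.
Stream A: 4, 9, 16, 25, 36, 49, 64, 81, 100, 121, 144, 169 — consecutive squares n² from n = 2.
Stream B: 6, 10, 15, 21, 28, 36, 45, 55, 66, 78, 91, 105 — triangular numbers starting at T_3.
Position 25 → stream A, term 13 = 196.
Position 26 falls in stream A as its term 14, giving 225.

196, 225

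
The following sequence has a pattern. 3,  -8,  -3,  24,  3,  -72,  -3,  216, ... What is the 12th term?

Positions 1, 3, 5, … form one subsequence and positions 2, 4, 6, … form another.
Track A: 3, -3, 3, -3. Alternating ±3.
Track B: -8, 24, -72, 216. A geometric progression (common ratio -3).
Position 12 → track B, term 6 = 1944.

1944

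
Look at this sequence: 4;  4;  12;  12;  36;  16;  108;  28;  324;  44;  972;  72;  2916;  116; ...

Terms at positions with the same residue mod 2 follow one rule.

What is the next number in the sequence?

Odd-indexed and even-indexed terms follow separate rules.
Subsequence A = 4, 12, 36, 108, 324, 972, 2916: geometric, ×3 each step.
Subsequence B = 4, 12, 16, 28, 44, 72, 116: each term equals the sum of the previous two.
The 15th slot belongs to subsequence A; its 8th term is 8748.

8748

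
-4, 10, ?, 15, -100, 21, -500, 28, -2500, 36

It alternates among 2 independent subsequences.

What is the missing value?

-20

The terms cycle through 2 interleaved subsequences.
Track A = -4, ?, -100, -500, -2500: geometric with ratio 5.
Track B = 10, 15, 21, 28, 36: triangular numbers starting at T_4.
Track A's pattern makes the blank -20.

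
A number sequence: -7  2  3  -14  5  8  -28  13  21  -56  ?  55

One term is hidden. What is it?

Reading positions in blocks of 3 reveals the pattern ABB — 2 tracks woven together.
Track A: -7, -14, -28, -56 — a geometric progression (common ratio 2).
Track B: 2, 3, 5, 8, 13, 21, ?, 55 — Fibonacci-style (each term is the sum of the two before it).
Filling track B at index 7 by its rule yields 34.

34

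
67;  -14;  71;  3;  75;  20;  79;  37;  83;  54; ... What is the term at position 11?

Taking every 2nd term gives 2 separate tracks.
Track A: 67, 71, 75, 79, 83 (linear: a_n = 63 + 4·n).
Track B: -14, 3, 20, 37, 54 (linear: a_n = -31 + 17·n).
Position 11 → track A, term 6 = 87.

87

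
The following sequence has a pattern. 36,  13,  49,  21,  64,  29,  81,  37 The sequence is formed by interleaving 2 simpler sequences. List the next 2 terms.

100, 45

Odd-indexed and even-indexed terms follow separate rules.
Track A: 36, 49, 64, 81 — the squares 6², 7², 8², ….
Track B: 13, 21, 29, 37 — arithmetic, step +8.
Term 9 comes from track A (its 5th entry): 100.
Position 10 → track B, term 5 = 45.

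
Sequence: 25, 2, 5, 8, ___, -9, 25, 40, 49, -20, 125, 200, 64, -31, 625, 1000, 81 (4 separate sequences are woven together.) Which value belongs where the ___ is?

The terms cycle through 4 interleaved subsequences.
Subsequence A: 25, ?, 49, 64, 81 (perfect squares starting at 5²).
Subsequence B: 2, -9, -20, -31 (subtracting 11 each time).
Subsequence C: 5, 25, 125, 625 (powers of 5).
Subsequence D: 8, 40, 200, 1000 (a geometric progression (common ratio 5)).
So the missing entry in subsequence A is 36.

36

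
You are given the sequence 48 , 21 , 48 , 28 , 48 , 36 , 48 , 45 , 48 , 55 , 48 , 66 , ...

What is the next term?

Odd-indexed and even-indexed terms follow separate rules.
Track A: 48, 48, 48, 48, 48, 48 — constant 48.
Track B: 21, 28, 36, 45, 55, 66 — triangular numbers n(n+1)/2 for n = 6, 7, ….
Position 13 falls in track A as its term 7, giving 48.

48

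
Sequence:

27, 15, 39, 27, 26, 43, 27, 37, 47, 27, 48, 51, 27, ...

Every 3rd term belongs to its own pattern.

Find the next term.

The terms cycle through 3 interleaved subsequences.
Track A: 27, 27, 27, 27, 27. Constant 27.
Track B: 15, 26, 37, 48. Linear: a_n = 4 + 11·n.
Track C: 39, 43, 47, 51. Arithmetic, step +4.
Position 14 → track B, term 5 = 59.

59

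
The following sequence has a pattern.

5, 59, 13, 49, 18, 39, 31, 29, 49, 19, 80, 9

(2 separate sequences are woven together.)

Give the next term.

Taking every 2nd term gives 2 separate tracks.
Subsequence A: 5, 13, 18, 31, 49, 80 (a Fibonacci-like recurrence a_n = a_{n-1} + a_{n-2}).
Subsequence B: 59, 49, 39, 29, 19, 9 (arithmetic, step −10).
Position 13 → subsequence A, term 7 = 129.

129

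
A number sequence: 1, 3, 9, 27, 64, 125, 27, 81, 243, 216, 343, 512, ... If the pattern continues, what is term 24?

Positions follow the repeating pattern AAABBB; grouping by letter gives 2 tracks.
Stream A = 1, 3, 9, 27, 81, 243: successive powers of 3.
Stream B = 27, 64, 125, 216, 343, 512: consecutive cubes n³ from n = 3.
Term 24 comes from stream B (its 12th entry): 2744.

2744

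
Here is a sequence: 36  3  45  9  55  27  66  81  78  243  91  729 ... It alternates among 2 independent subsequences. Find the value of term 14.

2187

Split by position mod 2 into 2 tracks.
Track A: 36, 45, 55, 66, 78, 91. The triangular numbers T_8, T_9, ….
Track B: 3, 9, 27, 81, 243, 729. Powers of 3.
Position 14 falls in track B as its term 7, giving 2187.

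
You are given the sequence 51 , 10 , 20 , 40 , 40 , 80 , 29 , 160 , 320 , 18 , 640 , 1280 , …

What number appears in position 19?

The slot pattern repeats as ABB (period 3), so there are 2 interleaved tracks.
Track A: 51, 40, 29, 18. Arithmetic, step −11.
Track B: 10, 20, 40, 80, 160, 320, 640, 1280. Multiplying by 2 each time.
Position 19 falls in track A as its term 7, giving -15.

-15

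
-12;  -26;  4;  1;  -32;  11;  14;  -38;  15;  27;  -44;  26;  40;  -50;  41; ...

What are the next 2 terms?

The terms cycle through 3 interleaved subsequences.
Track A is -12, 1, 14, 27, 40, which is arithmetic, step +13.
Track B is -26, -32, -38, -44, -50, which is subtracting 6 each time.
Track C is 4, 11, 15, 26, 41, which is a Fibonacci-like recurrence a_n = a_{n-1} + a_{n-2}.
Term 16 comes from track A (its 6th entry): 53.
Position 17 → track B, term 6 = -56.

53, -56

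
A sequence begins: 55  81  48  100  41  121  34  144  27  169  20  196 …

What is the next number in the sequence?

Positions 1, 3, 5, … form one subsequence and positions 2, 4, 6, … form another.
Track A = 55, 48, 41, 34, 27, 20: subtracting 7 each time.
Track B = 81, 100, 121, 144, 169, 196: perfect squares starting at 9².
Position 13 falls in track A as its term 7, giving 13.

13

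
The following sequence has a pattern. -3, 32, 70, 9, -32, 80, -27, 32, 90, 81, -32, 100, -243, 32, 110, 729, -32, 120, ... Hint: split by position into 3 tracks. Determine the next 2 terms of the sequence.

-2187, 32

Split by position mod 3 into 3 tracks.
Track A: -3, 9, -27, 81, -243, 729. Geometric, ×-3 each step.
Track B: 32, -32, 32, -32, 32, -32. The oscillation 32·(−1)^(n+1).
Track C: 70, 80, 90, 100, 110, 120. Adding 10 each time.
Position 19 → track A, term 7 = -2187.
Term 20 comes from track B (its 7th entry): 32.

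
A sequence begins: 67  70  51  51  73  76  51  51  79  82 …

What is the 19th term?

Reading positions in blocks of 4 reveals the pattern AABB — 2 tracks woven together.
Subsequence A is 67, 70, 73, 76, 79, 82, which is arithmetic with common difference +3.
Subsequence B is 51, 51, 51, 51, which is always 51.
The 19th slot belongs to subsequence B; its 9th term is 51.

51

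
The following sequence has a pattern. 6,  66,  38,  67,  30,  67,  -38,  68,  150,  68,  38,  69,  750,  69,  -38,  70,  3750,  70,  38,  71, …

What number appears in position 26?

72

Split by position mod 4: positions 1, 5, 9, … form one track, and each other residue class forms its own.
Subsequence A: 6, 30, 150, 750, 3750 — geometric, ×5 each step.
Subsequence B: 66, 67, 68, 69, 70 — linear: a_n = 65 + n.
Subsequence C: 38, -38, 38, -38, 38 — the oscillation 38·(−1)^(n+1).
Subsequence D: 67, 68, 69, 70, 71 — adding 1 each time.
Position 26 → subsequence B, term 7 = 72.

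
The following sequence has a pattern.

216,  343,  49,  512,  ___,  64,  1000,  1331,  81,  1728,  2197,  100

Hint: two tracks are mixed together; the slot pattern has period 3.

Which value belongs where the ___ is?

729

The slot pattern repeats as AAB (period 3), so there are 2 interleaved tracks.
Subsequence A = 216, 343, 512, ?, 1000, 1331, 1728, 2197: the cubes 6³, 7³, 8³, ….
Subsequence B = 49, 64, 81, 100: consecutive squares n² from n = 7.
So the missing entry in subsequence A is 729.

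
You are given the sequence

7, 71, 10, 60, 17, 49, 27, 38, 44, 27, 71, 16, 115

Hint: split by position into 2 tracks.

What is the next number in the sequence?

Odd-indexed and even-indexed terms follow separate rules.
Track A = 7, 10, 17, 27, 44, 71, 115: a Fibonacci-like recurrence a_n = a_{n-1} + a_{n-2}.
Track B = 71, 60, 49, 38, 27, 16: linear: a_n = 82 − 11·n.
Position 14 → track B, term 7 = 5.

5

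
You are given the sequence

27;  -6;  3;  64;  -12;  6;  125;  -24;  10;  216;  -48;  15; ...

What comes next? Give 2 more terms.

Split by position mod 3: positions 1, 4, 7, … form one track, and each other residue class forms its own.
Stream A: 27, 64, 125, 216 (consecutive cubes n³ from n = 3).
Stream B: -6, -12, -24, -48 (geometric, ×2 each step).
Stream C: 3, 6, 10, 15 (the triangular numbers T_2, T_3, …).
The 13th slot belongs to stream A; its 5th term is 343.
The 14th slot belongs to stream B; its 5th term is -96.

343, -96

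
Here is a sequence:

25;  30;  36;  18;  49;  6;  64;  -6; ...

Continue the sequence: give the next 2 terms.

Positions 1, 3, 5, … form one subsequence and positions 2, 4, 6, … form another.
Stream A is 25, 36, 49, 64, which is the squares 5², 6², 7², ….
Stream B is 30, 18, 6, -6, which is arithmetic with common difference −12.
Term 9 comes from stream A (its 5th entry): 81.
The 10th slot belongs to stream B; its 5th term is -18.

81, -18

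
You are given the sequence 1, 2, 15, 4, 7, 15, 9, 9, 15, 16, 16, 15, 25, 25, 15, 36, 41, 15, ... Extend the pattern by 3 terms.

Split by position mod 3 into 3 tracks.
Stream A: 1, 4, 9, 16, 25, 36. Perfect squares starting at 1².
Stream B: 2, 7, 9, 16, 25, 41. Fibonacci-style (each term is the sum of the two before it).
Stream C: 15, 15, 15, 15, 15, 15. The constant sequence 15.
Position 19 falls in stream A as its term 7, giving 49.
Position 20 → stream B, term 7 = 66.
Position 21 falls in stream C as its term 7, giving 15.

49, 66, 15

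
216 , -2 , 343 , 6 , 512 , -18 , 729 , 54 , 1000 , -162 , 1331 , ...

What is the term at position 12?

486

Positions 1, 3, 5, … form one subsequence and positions 2, 4, 6, … form another.
Subsequence A = 216, 343, 512, 729, 1000, 1331: the cubes 6³, 7³, 8³, ….
Subsequence B = -2, 6, -18, 54, -162: multiplying by -3 each time.
Term 12 comes from subsequence B (its 6th entry): 486.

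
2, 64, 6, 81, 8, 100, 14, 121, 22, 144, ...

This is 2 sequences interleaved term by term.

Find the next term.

36

Odd-indexed and even-indexed terms follow separate rules.
Track A is 2, 6, 8, 14, 22, which is Fibonacci-style (each term is the sum of the two before it).
Track B is 64, 81, 100, 121, 144, which is perfect squares starting at 8².
Term 11 comes from track A (its 6th entry): 36.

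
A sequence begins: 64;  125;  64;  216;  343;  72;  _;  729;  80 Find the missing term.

The slot pattern repeats as AAB (period 3), so there are 2 interleaved tracks.
Stream A: 64, 125, 216, 343, ?, 729 (consecutive cubes n³ from n = 4).
Stream B: 64, 72, 80 (adding 8 each time).
Stream A's pattern makes the blank 512.

512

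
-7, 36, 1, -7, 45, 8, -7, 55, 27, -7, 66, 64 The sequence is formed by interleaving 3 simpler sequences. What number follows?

-7

Split by position mod 3 into 3 tracks.
Stream A is -7, -7, -7, -7, which is constant -7.
Stream B is 36, 45, 55, 66, which is triangular numbers starting at T_8.
Stream C is 1, 8, 27, 64, which is consecutive cubes n³ from n = 1.
Position 13 falls in stream A as its term 5, giving -7.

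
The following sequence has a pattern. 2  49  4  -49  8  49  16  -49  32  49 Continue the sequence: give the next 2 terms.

Odd-indexed and even-indexed terms follow separate rules.
Track A: 2, 4, 8, 16, 32. Powers 2^1, 2^2, 2^3, ….
Track B: 49, -49, 49, -49, 49. Oscillating between 49 and -49.
Position 11 falls in track A as its term 6, giving 64.
Term 12 comes from track B (its 6th entry): -49.

64, -49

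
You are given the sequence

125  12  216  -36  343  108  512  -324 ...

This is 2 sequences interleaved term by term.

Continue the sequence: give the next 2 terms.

729, 972

Odd-indexed and even-indexed terms follow separate rules.
Stream A is 125, 216, 343, 512, which is consecutive cubes n³ from n = 5.
Stream B is 12, -36, 108, -324, which is multiplying by -3 each time.
Position 9 → stream A, term 5 = 729.
Position 10 → stream B, term 5 = 972.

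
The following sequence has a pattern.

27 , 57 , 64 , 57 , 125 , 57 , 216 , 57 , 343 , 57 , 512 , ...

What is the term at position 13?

729

Taking every 2nd term gives 2 separate tracks.
Track A: 27, 64, 125, 216, 343, 512 — perfect cubes starting at 3³.
Track B: 57, 57, 57, 57, 57 — constant 57.
Position 13 → track A, term 7 = 729.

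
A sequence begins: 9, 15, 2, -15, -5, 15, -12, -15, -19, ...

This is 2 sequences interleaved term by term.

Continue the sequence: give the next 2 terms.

Positions 1, 3, 5, … form one subsequence and positions 2, 4, 6, … form another.
Track A: 9, 2, -5, -12, -19. Arithmetic, step −7.
Track B: 15, -15, 15, -15. Oscillating between 15 and -15.
Term 10 comes from track B (its 5th entry): 15.
Position 11 falls in track A as its term 6, giving -26.

15, -26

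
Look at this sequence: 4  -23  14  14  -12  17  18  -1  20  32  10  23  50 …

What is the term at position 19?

132

Taking every 3rd term gives 3 separate tracks.
Subsequence A = 4, 14, 18, 32, 50: Fibonacci-style (each term is the sum of the two before it).
Subsequence B = -23, -12, -1, 10: arithmetic, step +11.
Subsequence C = 14, 17, 20, 23: linear: a_n = 11 + 3·n.
Position 19 falls in subsequence A as its term 7, giving 132.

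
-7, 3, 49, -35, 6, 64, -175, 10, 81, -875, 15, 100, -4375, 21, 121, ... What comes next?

Taking every 3rd term gives 3 separate tracks.
Subsequence A = -7, -35, -175, -875, -4375: geometric with ratio 5.
Subsequence B = 3, 6, 10, 15, 21: triangular numbers n(n+1)/2 for n = 2, 3, ….
Subsequence C = 49, 64, 81, 100, 121: the squares 7², 8², 9², ….
Term 16 comes from subsequence A (its 6th entry): -21875.

-21875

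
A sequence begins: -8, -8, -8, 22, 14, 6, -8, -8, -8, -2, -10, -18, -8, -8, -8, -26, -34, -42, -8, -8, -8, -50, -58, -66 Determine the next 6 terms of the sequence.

Positions follow the repeating pattern AAABBB; grouping by letter gives 2 tracks.
Track A is -8, -8, -8, -8, -8, -8, -8, -8, -8, -8, -8, -8, which is constant -8.
Track B is 22, 14, 6, -2, -10, -18, -26, -34, -42, -50, -58, -66, which is arithmetic, step −8.
The 25th slot belongs to track A; its 13th term is -8.
The 26th slot belongs to track A; its 14th term is -8.
Term 27 comes from track A (its 15th entry): -8.
Term 28 comes from track B (its 13th entry): -74.
Position 29 → track B, term 14 = -82.
The 30th slot belongs to track B; its 15th term is -90.

-8, -8, -8, -74, -82, -90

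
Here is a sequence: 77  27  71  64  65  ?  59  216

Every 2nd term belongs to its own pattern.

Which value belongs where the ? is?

125

Positions 1, 3, 5, … form one subsequence and positions 2, 4, 6, … form another.
Subsequence A: 77, 71, 65, 59. Linear: a_n = 83 − 6·n.
Subsequence B: 27, 64, ?, 216. Consecutive cubes n³ from n = 3.
The gap is subsequence B's term 3; the rule gives 125.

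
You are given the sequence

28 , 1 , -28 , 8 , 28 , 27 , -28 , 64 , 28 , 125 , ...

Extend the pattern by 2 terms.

Odd-indexed and even-indexed terms follow separate rules.
Stream A: 28, -28, 28, -28, 28 — alternating ±28.
Stream B: 1, 8, 27, 64, 125 — the cubes 1³, 2³, 3³, ….
Position 11 falls in stream A as its term 6, giving -28.
Position 12 falls in stream B as its term 6, giving 216.

-28, 216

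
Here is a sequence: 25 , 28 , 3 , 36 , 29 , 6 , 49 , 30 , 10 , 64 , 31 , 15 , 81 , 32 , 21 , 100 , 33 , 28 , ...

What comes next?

Split by position mod 3: positions 1, 4, 7, … form one track, and each other residue class forms its own.
Track A is 25, 36, 49, 64, 81, 100, which is perfect squares starting at 5².
Track B is 28, 29, 30, 31, 32, 33, which is arithmetic with common difference +1.
Track C is 3, 6, 10, 15, 21, 28, which is triangular numbers starting at T_2.
Term 19 comes from track A (its 7th entry): 121.

121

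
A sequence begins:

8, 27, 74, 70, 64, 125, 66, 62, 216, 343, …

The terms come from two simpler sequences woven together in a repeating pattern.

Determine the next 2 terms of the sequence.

58, 54

Reading positions in blocks of 4 reveals the pattern AABB — 2 tracks woven together.
Subsequence A: 8, 27, 64, 125, 216, 343 (consecutive cubes n³ from n = 2).
Subsequence B: 74, 70, 66, 62 (arithmetic, step −4).
Position 11 falls in subsequence B as its term 5, giving 58.
Position 12 falls in subsequence B as its term 6, giving 54.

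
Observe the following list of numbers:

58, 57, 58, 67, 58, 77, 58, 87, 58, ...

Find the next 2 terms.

97, 58

Positions 1, 3, 5, … form one subsequence and positions 2, 4, 6, … form another.
Stream A: 58, 58, 58, 58, 58. Always 58.
Stream B: 57, 67, 77, 87. Adding 10 each time.
Position 10 → stream B, term 5 = 97.
Position 11 → stream A, term 6 = 58.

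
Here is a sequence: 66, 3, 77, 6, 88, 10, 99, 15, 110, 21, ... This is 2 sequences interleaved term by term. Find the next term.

Odd-indexed and even-indexed terms follow separate rules.
Stream A = 66, 77, 88, 99, 110: adding 11 each time.
Stream B = 3, 6, 10, 15, 21: the triangular numbers T_2, T_3, ….
Position 11 → stream A, term 6 = 121.

121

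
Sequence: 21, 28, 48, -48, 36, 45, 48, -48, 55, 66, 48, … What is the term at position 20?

-48

The slot pattern repeats as AABB (period 4), so there are 2 interleaved tracks.
Stream A = 21, 28, 36, 45, 55, 66: the triangular numbers T_6, T_7, ….
Stream B = 48, -48, 48, -48, 48: oscillating between 48 and -48.
The 20th slot belongs to stream B; its 10th term is -48.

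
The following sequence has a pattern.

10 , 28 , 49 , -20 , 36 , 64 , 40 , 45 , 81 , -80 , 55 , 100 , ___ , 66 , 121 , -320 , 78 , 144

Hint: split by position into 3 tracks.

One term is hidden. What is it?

Split by position mod 3: positions 1, 4, 7, … form one track, and each other residue class forms its own.
Subsequence A is 10, -20, 40, -80, ?, -320, which is a geometric progression (common ratio -2).
Subsequence B is 28, 36, 45, 55, 66, 78, which is triangular numbers starting at T_7.
Subsequence C is 49, 64, 81, 100, 121, 144, which is consecutive squares n² from n = 7.
The gap is subsequence A's term 5; the rule gives 160.

160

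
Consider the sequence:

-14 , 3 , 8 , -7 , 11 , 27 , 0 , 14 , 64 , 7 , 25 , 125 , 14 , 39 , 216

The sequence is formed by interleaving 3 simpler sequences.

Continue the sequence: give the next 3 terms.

21, 64, 343

Read the sequence 3 terms at a time; column i is its own pattern.
Stream A: -14, -7, 0, 7, 14 — linear: a_n = -21 + 7·n.
Stream B: 3, 11, 14, 25, 39 — a Fibonacci-like recurrence a_n = a_{n-1} + a_{n-2}.
Stream C: 8, 27, 64, 125, 216 — consecutive cubes n³ from n = 2.
The 16th slot belongs to stream A; its 6th term is 21.
The 17th slot belongs to stream B; its 6th term is 64.
Term 18 comes from stream C (its 6th entry): 343.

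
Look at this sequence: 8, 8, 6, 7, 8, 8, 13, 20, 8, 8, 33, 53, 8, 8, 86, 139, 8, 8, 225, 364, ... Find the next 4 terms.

8, 8, 589, 953

Positions follow the repeating pattern AABB; grouping by letter gives 2 tracks.
Stream A is 8, 8, 8, 8, 8, 8, 8, 8, 8, 8, which is always 8.
Stream B is 6, 7, 13, 20, 33, 53, 86, 139, 225, 364, which is a Fibonacci-like recurrence a_n = a_{n-1} + a_{n-2}.
Position 21 → stream A, term 11 = 8.
Term 22 comes from stream A (its 12th entry): 8.
The 23rd slot belongs to stream B; its 11th term is 589.
Position 24 → stream B, term 12 = 953.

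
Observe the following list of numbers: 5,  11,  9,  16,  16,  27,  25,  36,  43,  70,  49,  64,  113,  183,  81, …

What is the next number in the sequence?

100

Positions follow the repeating pattern AABB; grouping by letter gives 2 tracks.
Subsequence A is 5, 11, 16, 27, 43, 70, 113, 183, which is a Fibonacci-like recurrence a_n = a_{n-1} + a_{n-2}.
Subsequence B is 9, 16, 25, 36, 49, 64, 81, which is the squares 3², 4², 5², ….
Position 16 falls in subsequence B as its term 8, giving 100.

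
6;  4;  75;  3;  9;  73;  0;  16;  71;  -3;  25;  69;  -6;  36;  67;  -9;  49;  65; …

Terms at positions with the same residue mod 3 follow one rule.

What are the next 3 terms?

Split by position mod 3 into 3 tracks.
Subsequence A = 6, 3, 0, -3, -6, -9: subtracting 3 each time.
Subsequence B = 4, 9, 16, 25, 36, 49: consecutive squares n² from n = 2.
Subsequence C = 75, 73, 71, 69, 67, 65: subtracting 2 each time.
The 19th slot belongs to subsequence A; its 7th term is -12.
The 20th slot belongs to subsequence B; its 7th term is 64.
Position 21 falls in subsequence C as its term 7, giving 63.

-12, 64, 63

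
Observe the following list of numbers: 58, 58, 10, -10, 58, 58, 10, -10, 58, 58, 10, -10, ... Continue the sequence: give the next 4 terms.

58, 58, 10, -10

The slot pattern repeats as AABB (period 4), so there are 2 interleaved tracks.
Track A is 58, 58, 58, 58, 58, 58, which is always 58.
Track B is 10, -10, 10, -10, 10, -10, which is alternating ±10.
Term 13 comes from track A (its 7th entry): 58.
The 14th slot belongs to track A; its 8th term is 58.
The 15th slot belongs to track B; its 7th term is 10.
The 16th slot belongs to track B; its 8th term is -10.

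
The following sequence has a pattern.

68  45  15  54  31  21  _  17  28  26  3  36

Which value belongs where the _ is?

40

Read the sequence 3 terms at a time; column i is its own pattern.
Subsequence A is 68, 54, ?, 26, which is arithmetic, step −14.
Subsequence B is 45, 31, 17, 3, which is subtracting 14 each time.
Subsequence C is 15, 21, 28, 36, which is triangular numbers n(n+1)/2 for n = 5, 6, ….
The gap is subsequence A's term 3; the rule gives 40.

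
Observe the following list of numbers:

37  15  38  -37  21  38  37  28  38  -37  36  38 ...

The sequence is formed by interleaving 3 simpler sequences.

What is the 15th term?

Read the sequence 3 terms at a time; column i is its own pattern.
Track A: 37, -37, 37, -37 (the oscillation 37·(−1)^(n+1)).
Track B: 15, 21, 28, 36 (the triangular numbers T_5, T_6, …).
Track C: 38, 38, 38, 38 (constant 38).
Term 15 comes from track C (its 5th entry): 38.

38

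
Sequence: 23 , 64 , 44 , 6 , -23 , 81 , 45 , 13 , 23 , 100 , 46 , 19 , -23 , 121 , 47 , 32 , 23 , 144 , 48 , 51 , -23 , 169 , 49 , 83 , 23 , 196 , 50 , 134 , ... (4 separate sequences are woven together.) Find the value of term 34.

256

Split by position mod 4 into 4 tracks.
Track A: 23, -23, 23, -23, 23, -23, 23 (oscillating between 23 and -23).
Track B: 64, 81, 100, 121, 144, 169, 196 (perfect squares starting at 8²).
Track C: 44, 45, 46, 47, 48, 49, 50 (arithmetic, step +1).
Track D: 6, 13, 19, 32, 51, 83, 134 (Fibonacci-style (each term is the sum of the two before it)).
Term 34 comes from track B (its 9th entry): 256.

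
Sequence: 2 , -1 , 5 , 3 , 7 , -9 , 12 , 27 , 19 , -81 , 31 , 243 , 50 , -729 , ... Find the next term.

The terms cycle through 2 interleaved subsequences.
Track A: 2, 5, 7, 12, 19, 31, 50. A Fibonacci-like recurrence a_n = a_{n-1} + a_{n-2}.
Track B: -1, 3, -9, 27, -81, 243, -729. Geometric with ratio -3.
Position 15 falls in track A as its term 8, giving 81.

81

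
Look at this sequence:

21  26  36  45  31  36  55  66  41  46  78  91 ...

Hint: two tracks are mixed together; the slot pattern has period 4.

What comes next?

The slot pattern repeats as AABB (period 4), so there are 2 interleaved tracks.
Subsequence A: 21, 26, 31, 36, 41, 46 (arithmetic with common difference +5).
Subsequence B: 36, 45, 55, 66, 78, 91 (the triangular numbers T_8, T_9, …).
Term 13 comes from subsequence A (its 7th entry): 51.

51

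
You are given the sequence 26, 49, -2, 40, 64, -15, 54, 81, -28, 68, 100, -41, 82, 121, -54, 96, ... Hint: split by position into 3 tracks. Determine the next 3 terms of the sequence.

144, -67, 110

Split by position mod 3: positions 1, 4, 7, … form one track, and each other residue class forms its own.
Stream A: 26, 40, 54, 68, 82, 96 (arithmetic, step +14).
Stream B: 49, 64, 81, 100, 121 (the squares 7², 8², 9², …).
Stream C: -2, -15, -28, -41, -54 (linear: a_n = 11 − 13·n).
Position 17 falls in stream B as its term 6, giving 144.
The 18th slot belongs to stream C; its 6th term is -67.
The 19th slot belongs to stream A; its 7th term is 110.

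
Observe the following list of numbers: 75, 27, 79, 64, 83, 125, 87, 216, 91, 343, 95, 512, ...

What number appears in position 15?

Odd-indexed and even-indexed terms follow separate rules.
Subsequence A: 75, 79, 83, 87, 91, 95. Linear: a_n = 71 + 4·n.
Subsequence B: 27, 64, 125, 216, 343, 512. The cubes 3³, 4³, 5³, ….
Position 15 falls in subsequence A as its term 8, giving 103.

103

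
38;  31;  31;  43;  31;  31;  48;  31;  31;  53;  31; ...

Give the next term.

31

Positions follow the repeating pattern ABB; grouping by letter gives 2 tracks.
Subsequence A is 38, 43, 48, 53, which is arithmetic with common difference +5.
Subsequence B is 31, 31, 31, 31, 31, 31, 31, which is the constant sequence 31.
The 12th slot belongs to subsequence B; its 8th term is 31.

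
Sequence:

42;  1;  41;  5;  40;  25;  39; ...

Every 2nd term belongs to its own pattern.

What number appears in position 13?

36

The terms cycle through 2 interleaved subsequences.
Subsequence A: 42, 41, 40, 39 (arithmetic with common difference −1).
Subsequence B: 1, 5, 25 (multiplying by 5 each time).
Term 13 comes from subsequence A (its 7th entry): 36.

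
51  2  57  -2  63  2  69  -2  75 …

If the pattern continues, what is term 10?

2

Positions 1, 3, 5, … form one subsequence and positions 2, 4, 6, … form another.
Track A = 51, 57, 63, 69, 75: arithmetic, step +6.
Track B = 2, -2, 2, -2: oscillating between 2 and -2.
Term 10 comes from track B (its 5th entry): 2.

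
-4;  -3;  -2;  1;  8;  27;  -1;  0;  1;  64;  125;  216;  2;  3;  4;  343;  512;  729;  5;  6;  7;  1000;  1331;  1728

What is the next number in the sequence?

8

Positions follow the repeating pattern AAABBB; grouping by letter gives 2 tracks.
Track A: -4, -3, -2, -1, 0, 1, 2, 3, 4, 5, 6, 7 — arithmetic with common difference +1.
Track B: 1, 8, 27, 64, 125, 216, 343, 512, 729, 1000, 1331, 1728 — the cubes 1³, 2³, 3³, ….
The 25th slot belongs to track A; its 13th term is 8.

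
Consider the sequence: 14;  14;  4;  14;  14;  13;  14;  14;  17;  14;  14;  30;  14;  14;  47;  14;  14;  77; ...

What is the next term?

Positions follow the repeating pattern AAB; grouping by letter gives 2 tracks.
Subsequence A: 14, 14, 14, 14, 14, 14, 14, 14, 14, 14, 14, 14 (always 14).
Subsequence B: 4, 13, 17, 30, 47, 77 (each term equals the sum of the previous two).
Term 19 comes from subsequence A (its 13th entry): 14.

14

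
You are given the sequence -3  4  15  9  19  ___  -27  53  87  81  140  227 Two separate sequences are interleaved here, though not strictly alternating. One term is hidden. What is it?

34

The slot pattern repeats as ABB (period 3), so there are 2 interleaved tracks.
Track A: -3, 9, -27, 81 (multiplying by -3 each time).
Track B: 4, 15, 19, ?, 53, 87, 140, 227 (a Fibonacci-like recurrence a_n = a_{n-1} + a_{n-2}).
Filling track B at index 4 by its rule yields 34.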